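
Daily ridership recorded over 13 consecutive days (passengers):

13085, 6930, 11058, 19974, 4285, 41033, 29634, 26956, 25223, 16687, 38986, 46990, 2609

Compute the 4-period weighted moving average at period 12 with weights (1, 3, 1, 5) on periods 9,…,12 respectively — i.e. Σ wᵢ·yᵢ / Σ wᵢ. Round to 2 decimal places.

34922.00

Weighted sum: 1·25223 + 3·16687 + 1·38986 + 5·46990 = 25223 + 50061 + 38986 + 234950 = 349220
Weight total: 1 + 3 + 1 + 5 = 10
WMA = 349220 / 10 = 34922.00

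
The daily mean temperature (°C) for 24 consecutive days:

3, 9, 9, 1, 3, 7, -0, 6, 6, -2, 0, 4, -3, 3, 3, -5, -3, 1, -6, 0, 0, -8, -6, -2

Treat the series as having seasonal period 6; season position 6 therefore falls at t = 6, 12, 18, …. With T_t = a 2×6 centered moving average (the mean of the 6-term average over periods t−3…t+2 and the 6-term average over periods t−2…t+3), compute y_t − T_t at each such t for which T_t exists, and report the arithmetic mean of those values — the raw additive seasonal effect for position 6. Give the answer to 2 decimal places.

Season position 6 occurs at t = 6, 12, 18 (where T_t is defined).
t=6: T_6 = 4.0833; y_6 − T_6 = 7 − 4.0833 = 2.9167
t=12: T_12 = 1.0833; y_12 − T_12 = 4 − 1.0833 = 2.9167
t=18: T_18 = -1.9167; y_18 − T_18 = 1 − -1.9167 = 2.9167
Mean deviation: (2.9167 + 2.9167 + 2.9167) / 3 = 2.92

2.92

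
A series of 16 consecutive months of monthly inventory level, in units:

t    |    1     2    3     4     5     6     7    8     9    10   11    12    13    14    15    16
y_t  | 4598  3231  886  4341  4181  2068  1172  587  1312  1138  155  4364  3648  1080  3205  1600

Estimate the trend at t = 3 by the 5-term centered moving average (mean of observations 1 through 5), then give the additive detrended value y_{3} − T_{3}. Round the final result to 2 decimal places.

-2561.40

Trend T_3 = (4598 + 3231 + 886 + 4341 + 4181) / 5 = 17237/5 = 3447.4000
Detrended value: 886 − 3447.4000 = -2561.40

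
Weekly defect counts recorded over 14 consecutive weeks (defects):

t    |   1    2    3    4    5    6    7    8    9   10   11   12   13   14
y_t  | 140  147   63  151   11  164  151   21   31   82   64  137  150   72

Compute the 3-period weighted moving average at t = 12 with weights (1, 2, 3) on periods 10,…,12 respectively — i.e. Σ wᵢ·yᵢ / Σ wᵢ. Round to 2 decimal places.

103.50

Weighted sum: 1·82 + 2·64 + 3·137 = 82 + 128 + 411 = 621
Weight total: 1 + 2 + 3 = 6
WMA = 621 / 6 = 103.50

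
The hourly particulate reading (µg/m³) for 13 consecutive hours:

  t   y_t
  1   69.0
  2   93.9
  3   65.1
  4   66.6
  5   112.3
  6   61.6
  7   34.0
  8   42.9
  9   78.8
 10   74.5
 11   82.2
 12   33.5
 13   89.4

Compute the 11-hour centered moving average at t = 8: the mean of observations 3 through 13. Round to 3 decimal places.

67.355

Sum of periods 3–13: 65.1 + 66.6 + 112.3 + 61.6 + 34.0 + 42.9 + 78.8 + 74.5 + 82.2 + 33.5 + 89.4 = 740.9
Divide by 11: 740.9 / 11 = 67.355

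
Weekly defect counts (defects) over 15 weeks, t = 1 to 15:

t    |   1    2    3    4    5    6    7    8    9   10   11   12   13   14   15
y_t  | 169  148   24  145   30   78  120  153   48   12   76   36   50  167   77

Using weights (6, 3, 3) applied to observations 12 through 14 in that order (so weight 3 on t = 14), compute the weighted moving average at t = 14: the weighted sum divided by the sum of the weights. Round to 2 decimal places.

Weighted sum: 6·36 + 3·50 + 3·167 = 216 + 150 + 501 = 867
Weight total: 6 + 3 + 3 = 12
WMA = 867 / 12 = 72.25

72.25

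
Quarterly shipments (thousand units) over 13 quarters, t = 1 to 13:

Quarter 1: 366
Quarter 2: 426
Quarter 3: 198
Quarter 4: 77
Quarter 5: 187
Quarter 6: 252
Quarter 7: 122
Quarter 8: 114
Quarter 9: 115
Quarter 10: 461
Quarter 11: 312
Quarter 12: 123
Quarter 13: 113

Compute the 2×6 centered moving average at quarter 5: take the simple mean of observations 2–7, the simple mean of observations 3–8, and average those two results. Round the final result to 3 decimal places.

Sum over 2–7: 426 + 198 + 77 + 187 + 252 + 122 = 1262
Sum over 3–8: 198 + 77 + 187 + 252 + 122 + 114 = 950
CMA at t=5 = (1262 + 950) / (2·6) = 2212 / 12 = 184.333

184.333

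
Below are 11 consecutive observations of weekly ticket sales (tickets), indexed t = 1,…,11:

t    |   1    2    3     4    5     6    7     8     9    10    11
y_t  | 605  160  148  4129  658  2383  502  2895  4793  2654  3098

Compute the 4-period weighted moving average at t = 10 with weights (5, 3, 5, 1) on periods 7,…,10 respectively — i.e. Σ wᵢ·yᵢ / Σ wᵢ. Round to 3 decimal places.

Weighted sum: 5·502 + 3·2895 + 5·4793 + 1·2654 = 2510 + 8685 + 23965 + 2654 = 37814
Weight total: 5 + 3 + 5 + 1 = 14
WMA = 37814 / 14 = 2701.000

2701.000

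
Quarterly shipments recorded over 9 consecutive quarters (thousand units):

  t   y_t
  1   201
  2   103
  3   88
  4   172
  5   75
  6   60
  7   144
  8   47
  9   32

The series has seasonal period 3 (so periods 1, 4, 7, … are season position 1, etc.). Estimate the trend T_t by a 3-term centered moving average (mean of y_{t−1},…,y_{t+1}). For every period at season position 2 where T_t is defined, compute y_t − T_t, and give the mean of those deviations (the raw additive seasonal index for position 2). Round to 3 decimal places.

Season position 2 occurs at t = 2, 5, 8 (where T_t is defined).
t=2: T_2 = 130.66667; y_2 − T_2 = 103 − 130.66667 = -27.66667
t=5: T_5 = 102.33333; y_5 − T_5 = 75 − 102.33333 = -27.33333
t=8: T_8 = 74.33333; y_8 − T_8 = 47 − 74.33333 = -27.33333
Mean deviation: (-27.66667 + -27.33333 + -27.33333) / 3 = -27.444

-27.444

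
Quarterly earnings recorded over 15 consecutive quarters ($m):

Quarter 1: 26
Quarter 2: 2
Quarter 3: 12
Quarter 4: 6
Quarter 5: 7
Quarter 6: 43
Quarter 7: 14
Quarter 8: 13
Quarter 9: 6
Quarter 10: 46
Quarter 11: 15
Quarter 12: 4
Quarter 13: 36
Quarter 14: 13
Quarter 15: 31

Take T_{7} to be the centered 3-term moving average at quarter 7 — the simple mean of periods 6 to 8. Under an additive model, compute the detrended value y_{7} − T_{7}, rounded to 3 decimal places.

-9.333

Trend T_7 = (43 + 14 + 13) / 3 = 70/3 = 23.33333
Detrended value: 14 − 23.33333 = -9.333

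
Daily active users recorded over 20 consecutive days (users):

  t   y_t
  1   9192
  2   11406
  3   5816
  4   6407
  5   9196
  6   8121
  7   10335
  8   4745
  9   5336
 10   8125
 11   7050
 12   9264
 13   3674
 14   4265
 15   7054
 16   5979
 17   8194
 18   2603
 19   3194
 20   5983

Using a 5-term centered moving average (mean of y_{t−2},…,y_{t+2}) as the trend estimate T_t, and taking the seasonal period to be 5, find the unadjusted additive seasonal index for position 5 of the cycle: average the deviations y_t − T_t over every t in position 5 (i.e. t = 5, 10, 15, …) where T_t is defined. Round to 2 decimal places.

Season position 5 occurs at t = 5, 10, 15 (where T_t is defined).
t=5: T_5 = 7975.0000; y_5 − T_5 = 9196 − 7975.0000 = 1221.0000
t=10: T_10 = 6904.0000; y_10 − T_10 = 8125 − 6904.0000 = 1221.0000
t=15: T_15 = 5833.2000; y_15 − T_15 = 7054 − 5833.2000 = 1220.8000
Mean deviation: (1221.0000 + 1221.0000 + 1220.8000) / 3 = 1220.93

1220.93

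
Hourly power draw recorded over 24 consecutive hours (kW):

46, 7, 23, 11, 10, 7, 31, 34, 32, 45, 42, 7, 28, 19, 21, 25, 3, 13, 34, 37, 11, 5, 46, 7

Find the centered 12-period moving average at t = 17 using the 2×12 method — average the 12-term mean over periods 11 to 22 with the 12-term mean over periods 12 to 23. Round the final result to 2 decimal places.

Sum over 11–22: 42 + 7 + 28 + 19 + 21 + 25 + 3 + 13 + 34 + 37 + 11 + 5 = 245
Sum over 12–23: 7 + 28 + 19 + 21 + 25 + 3 + 13 + 34 + 37 + 11 + 5 + 46 = 249
CMA at t=17 = (245 + 249) / (2·12) = 494 / 24 = 20.58

20.58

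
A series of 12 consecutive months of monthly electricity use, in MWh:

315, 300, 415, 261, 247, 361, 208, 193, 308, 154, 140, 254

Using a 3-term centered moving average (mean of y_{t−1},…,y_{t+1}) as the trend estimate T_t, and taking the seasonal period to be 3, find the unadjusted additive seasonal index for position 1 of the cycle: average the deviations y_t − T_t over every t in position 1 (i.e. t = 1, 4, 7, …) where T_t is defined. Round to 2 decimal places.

-46.44

Season position 1 occurs at t = 4, 7, 10 (where T_t is defined).
t=4: T_4 = 307.6667; y_4 − T_4 = 261 − 307.6667 = -46.6667
t=7: T_7 = 254.0000; y_7 − T_7 = 208 − 254.0000 = -46.0000
t=10: T_10 = 200.6667; y_10 − T_10 = 154 − 200.6667 = -46.6667
Mean deviation: (-46.6667 + -46.0000 + -46.6667) / 3 = -46.44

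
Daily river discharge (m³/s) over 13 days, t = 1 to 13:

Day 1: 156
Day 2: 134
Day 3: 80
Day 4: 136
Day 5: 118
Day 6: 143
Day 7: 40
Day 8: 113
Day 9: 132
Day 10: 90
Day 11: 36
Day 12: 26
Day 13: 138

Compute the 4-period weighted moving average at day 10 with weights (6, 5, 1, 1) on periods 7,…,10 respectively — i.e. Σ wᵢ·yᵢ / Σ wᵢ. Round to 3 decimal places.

79.000

Weighted sum: 6·40 + 5·113 + 1·132 + 1·90 = 240 + 565 + 132 + 90 = 1027
Weight total: 6 + 5 + 1 + 1 = 13
WMA = 1027 / 13 = 79.000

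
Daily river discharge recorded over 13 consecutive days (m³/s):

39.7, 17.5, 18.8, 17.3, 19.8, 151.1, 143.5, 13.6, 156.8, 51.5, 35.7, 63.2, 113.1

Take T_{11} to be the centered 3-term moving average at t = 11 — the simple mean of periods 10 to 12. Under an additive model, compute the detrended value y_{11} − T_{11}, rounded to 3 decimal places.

-14.433

Trend T_11 = (51.5 + 35.7 + 63.2) / 3 = 150.4/3 = 50.13333
Detrended value: 35.7 − 50.13333 = -14.433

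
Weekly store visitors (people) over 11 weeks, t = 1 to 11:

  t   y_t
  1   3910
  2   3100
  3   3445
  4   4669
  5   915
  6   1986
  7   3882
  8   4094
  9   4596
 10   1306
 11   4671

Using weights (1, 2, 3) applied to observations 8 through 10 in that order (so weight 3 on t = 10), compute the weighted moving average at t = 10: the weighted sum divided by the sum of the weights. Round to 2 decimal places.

2867.33

Weighted sum: 1·4094 + 2·4596 + 3·1306 = 4094 + 9192 + 3918 = 17204
Weight total: 1 + 2 + 3 = 6
WMA = 17204 / 6 = 2867.33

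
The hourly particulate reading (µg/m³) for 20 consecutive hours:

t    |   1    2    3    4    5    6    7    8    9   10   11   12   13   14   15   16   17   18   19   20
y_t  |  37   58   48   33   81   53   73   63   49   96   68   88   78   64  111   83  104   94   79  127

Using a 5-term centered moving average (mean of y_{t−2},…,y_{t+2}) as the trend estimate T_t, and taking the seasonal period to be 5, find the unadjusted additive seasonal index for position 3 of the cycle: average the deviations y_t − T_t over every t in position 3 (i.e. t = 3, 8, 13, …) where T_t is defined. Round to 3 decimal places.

Season position 3 occurs at t = 3, 8, 13, 18 (where T_t is defined).
t=3: T_3 = 51.40000; y_3 − T_3 = 48 − 51.40000 = -3.40000
t=8: T_8 = 66.80000; y_8 − T_8 = 63 − 66.80000 = -3.80000
t=13: T_13 = 81.80000; y_13 − T_13 = 78 − 81.80000 = -3.80000
t=18: T_18 = 97.40000; y_18 − T_18 = 94 − 97.40000 = -3.40000
Mean deviation: (-3.40000 + -3.80000 + -3.80000 + -3.40000) / 4 = -3.600

-3.600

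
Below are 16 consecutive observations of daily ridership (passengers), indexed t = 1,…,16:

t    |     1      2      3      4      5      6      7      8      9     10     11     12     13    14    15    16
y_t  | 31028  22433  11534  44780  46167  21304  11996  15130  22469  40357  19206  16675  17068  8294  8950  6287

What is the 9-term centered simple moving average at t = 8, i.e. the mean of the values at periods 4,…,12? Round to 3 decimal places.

Sum of periods 4–12: 44780 + 46167 + 21304 + 11996 + 15130 + 22469 + 40357 + 19206 + 16675 = 238084
Divide by 9: 238084 / 9 = 26453.778

26453.778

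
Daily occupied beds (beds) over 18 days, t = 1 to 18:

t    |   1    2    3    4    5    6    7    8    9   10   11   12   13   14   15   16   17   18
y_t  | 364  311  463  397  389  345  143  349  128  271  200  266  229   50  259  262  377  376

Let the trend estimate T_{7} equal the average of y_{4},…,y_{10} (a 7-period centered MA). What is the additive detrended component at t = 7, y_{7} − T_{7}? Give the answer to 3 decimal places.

-145.857

Trend T_7 = (397 + 389 + 345 + 143 + 349 + 128 + 271) / 7 = 2022/7 = 288.85714
Detrended value: 143 − 288.85714 = -145.857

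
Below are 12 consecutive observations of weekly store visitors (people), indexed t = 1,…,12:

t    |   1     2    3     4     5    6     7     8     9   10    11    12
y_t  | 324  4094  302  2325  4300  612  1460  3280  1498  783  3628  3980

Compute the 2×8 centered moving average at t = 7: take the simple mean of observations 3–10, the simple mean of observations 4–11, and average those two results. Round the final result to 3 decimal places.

Sum over 3–10: 302 + 2325 + 4300 + 612 + 1460 + 3280 + 1498 + 783 = 14560
Sum over 4–11: 2325 + 4300 + 612 + 1460 + 3280 + 1498 + 783 + 3628 = 17886
CMA at t=7 = (14560 + 17886) / (2·8) = 32446 / 16 = 2027.875

2027.875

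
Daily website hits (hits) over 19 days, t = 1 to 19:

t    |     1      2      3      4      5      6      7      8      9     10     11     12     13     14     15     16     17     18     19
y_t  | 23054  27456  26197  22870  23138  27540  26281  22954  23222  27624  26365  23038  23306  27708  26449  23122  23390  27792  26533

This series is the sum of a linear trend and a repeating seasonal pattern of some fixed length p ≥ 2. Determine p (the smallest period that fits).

4

First differences y_{t+1} − y_t: 4402, -1259, -3327, 268, 4402, -1259, -3327, 268, 4402, -1259, …
The difference pattern repeats every 4 terms and not for any smaller step, so p = 4.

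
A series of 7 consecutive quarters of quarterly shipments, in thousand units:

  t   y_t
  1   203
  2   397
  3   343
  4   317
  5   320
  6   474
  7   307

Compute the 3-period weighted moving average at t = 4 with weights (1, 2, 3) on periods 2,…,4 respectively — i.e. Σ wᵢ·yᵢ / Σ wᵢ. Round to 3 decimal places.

Weighted sum: 1·397 + 2·343 + 3·317 = 397 + 686 + 951 = 2034
Weight total: 1 + 2 + 3 = 6
WMA = 2034 / 6 = 339.000

339.000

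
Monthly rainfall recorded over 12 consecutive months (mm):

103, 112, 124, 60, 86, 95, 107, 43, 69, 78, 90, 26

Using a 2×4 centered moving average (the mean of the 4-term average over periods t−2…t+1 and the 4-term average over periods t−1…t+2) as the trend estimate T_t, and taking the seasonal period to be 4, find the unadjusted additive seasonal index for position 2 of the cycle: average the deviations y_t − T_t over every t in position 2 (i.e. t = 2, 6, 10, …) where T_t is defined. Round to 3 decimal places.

10.125

Season position 2 occurs at t = 6, 10 (where T_t is defined).
t=6: T_6 = 84.87500; y_6 − T_6 = 95 − 84.87500 = 10.12500
t=10: T_10 = 67.87500; y_10 − T_10 = 78 − 67.87500 = 10.12500
Mean deviation: (10.12500 + 10.12500) / 2 = 10.125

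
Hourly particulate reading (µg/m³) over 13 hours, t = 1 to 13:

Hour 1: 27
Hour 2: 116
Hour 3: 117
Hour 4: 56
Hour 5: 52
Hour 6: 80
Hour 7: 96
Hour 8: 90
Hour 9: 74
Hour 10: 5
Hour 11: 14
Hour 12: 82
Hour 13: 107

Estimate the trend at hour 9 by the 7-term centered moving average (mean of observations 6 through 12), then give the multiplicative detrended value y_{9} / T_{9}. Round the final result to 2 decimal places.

1.17

Trend T_9 = (80 + 96 + 90 + 74 + 5 + 14 + 82) / 7 = 441/7 = 63.0000
Ratio to trend: 74 / 63.0000 = 1.17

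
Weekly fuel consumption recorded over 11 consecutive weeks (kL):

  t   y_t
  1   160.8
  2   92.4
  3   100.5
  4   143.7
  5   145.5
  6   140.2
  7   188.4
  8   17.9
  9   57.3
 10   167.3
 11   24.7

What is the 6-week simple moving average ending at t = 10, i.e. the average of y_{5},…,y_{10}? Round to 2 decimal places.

Sum of periods 5–10: 145.5 + 140.2 + 188.4 + 17.9 + 57.3 + 167.3 = 716.6
Divide by 6: 716.6 / 6 = 119.43

119.43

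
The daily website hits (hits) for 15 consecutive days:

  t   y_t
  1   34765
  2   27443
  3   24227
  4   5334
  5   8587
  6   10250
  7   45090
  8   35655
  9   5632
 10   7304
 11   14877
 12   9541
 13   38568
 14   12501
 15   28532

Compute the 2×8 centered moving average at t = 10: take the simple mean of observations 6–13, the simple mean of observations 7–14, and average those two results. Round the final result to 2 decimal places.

Sum over 6–13: 10250 + 45090 + 35655 + 5632 + 7304 + 14877 + 9541 + 38568 = 166917
Sum over 7–14: 45090 + 35655 + 5632 + 7304 + 14877 + 9541 + 38568 + 12501 = 169168
CMA at t=10 = (166917 + 169168) / (2·8) = 336085 / 16 = 21005.31

21005.31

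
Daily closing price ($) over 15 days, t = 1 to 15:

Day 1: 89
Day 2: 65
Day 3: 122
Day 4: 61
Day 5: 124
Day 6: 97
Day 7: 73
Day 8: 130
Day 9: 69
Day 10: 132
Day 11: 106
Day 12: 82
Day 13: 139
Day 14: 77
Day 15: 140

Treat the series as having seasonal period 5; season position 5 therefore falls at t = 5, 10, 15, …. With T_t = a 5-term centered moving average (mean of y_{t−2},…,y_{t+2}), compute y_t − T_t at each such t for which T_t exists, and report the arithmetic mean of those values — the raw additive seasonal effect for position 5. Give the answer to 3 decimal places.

28.400

Season position 5 occurs at t = 5, 10 (where T_t is defined).
t=5: T_5 = 95.40000; y_5 − T_5 = 124 − 95.40000 = 28.60000
t=10: T_10 = 103.80000; y_10 − T_10 = 132 − 103.80000 = 28.20000
Mean deviation: (28.60000 + 28.20000) / 2 = 28.400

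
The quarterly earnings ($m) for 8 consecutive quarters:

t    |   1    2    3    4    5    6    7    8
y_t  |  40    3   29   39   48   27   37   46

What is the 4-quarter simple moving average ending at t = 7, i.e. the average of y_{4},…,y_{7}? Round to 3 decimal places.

37.750

Sum of periods 4–7: 39 + 48 + 27 + 37 = 151
Divide by 4: 151 / 4 = 37.750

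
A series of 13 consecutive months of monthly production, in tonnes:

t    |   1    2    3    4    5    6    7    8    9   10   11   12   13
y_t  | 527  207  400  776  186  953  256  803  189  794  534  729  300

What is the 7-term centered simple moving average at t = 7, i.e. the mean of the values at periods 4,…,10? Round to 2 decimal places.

Sum of periods 4–10: 776 + 186 + 953 + 256 + 803 + 189 + 794 = 3957
Divide by 7: 3957 / 7 = 565.29

565.29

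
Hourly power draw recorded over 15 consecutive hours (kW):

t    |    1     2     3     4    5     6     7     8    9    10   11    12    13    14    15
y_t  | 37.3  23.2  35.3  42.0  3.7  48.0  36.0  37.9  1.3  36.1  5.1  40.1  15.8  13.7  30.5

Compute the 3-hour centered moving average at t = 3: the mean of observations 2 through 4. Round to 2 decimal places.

33.50

Sum of periods 2–4: 23.2 + 35.3 + 42.0 = 100.5
Divide by 3: 100.5 / 3 = 33.50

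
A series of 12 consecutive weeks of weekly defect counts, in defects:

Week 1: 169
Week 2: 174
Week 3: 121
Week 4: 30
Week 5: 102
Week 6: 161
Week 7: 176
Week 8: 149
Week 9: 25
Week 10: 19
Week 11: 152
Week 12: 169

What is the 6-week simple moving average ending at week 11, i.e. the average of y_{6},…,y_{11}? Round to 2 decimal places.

Sum of periods 6–11: 161 + 176 + 149 + 25 + 19 + 152 = 682
Divide by 6: 682 / 6 = 113.67

113.67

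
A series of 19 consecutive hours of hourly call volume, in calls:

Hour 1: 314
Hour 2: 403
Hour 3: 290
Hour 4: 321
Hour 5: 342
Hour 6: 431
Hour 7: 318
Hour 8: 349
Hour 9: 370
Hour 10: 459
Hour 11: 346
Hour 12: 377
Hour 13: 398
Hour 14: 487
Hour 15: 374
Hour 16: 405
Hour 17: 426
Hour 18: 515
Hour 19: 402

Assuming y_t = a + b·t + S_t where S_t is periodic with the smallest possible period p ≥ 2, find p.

First differences y_{t+1} − y_t: 89, -113, 31, 21, 89, -113, 31, 21, 89, -113, …
The difference pattern repeats every 4 terms and not for any smaller step, so p = 4.

4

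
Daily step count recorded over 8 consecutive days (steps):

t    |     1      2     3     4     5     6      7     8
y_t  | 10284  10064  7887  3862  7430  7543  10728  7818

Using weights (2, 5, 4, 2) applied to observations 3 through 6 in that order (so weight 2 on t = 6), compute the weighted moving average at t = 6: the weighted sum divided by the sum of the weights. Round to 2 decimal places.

6145.38

Weighted sum: 2·7887 + 5·3862 + 4·7430 + 2·7543 = 15774 + 19310 + 29720 + 15086 = 79890
Weight total: 2 + 5 + 4 + 2 = 13
WMA = 79890 / 13 = 6145.38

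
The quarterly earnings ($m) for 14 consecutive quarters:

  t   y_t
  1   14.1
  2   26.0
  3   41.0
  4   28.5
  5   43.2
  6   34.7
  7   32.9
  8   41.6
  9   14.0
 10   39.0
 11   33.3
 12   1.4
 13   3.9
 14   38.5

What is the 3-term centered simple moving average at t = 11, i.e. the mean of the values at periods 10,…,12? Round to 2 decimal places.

24.57

Sum of periods 10–12: 39.0 + 33.3 + 1.4 = 73.7
Divide by 3: 73.7 / 3 = 24.57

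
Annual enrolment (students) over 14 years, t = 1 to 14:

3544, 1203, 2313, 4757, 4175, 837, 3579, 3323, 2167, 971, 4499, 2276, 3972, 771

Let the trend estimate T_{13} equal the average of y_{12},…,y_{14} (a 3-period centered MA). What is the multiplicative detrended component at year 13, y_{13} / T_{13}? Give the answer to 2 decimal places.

Trend T_13 = (2276 + 3972 + 771) / 3 = 7019/3 = 2339.6667
Ratio to trend: 3972 / 2339.6667 = 1.70

1.70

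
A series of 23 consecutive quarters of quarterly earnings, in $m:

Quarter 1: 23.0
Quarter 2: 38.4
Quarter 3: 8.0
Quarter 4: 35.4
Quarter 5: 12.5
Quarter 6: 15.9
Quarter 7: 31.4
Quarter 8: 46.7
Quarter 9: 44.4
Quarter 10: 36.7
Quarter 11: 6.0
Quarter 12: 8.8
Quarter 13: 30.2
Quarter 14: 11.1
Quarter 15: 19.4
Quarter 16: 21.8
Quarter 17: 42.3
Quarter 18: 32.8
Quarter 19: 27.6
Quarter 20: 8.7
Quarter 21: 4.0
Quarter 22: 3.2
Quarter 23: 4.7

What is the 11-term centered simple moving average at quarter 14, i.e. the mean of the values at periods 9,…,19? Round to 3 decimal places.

25.555

Sum of periods 9–19: 44.4 + 36.7 + 6.0 + 8.8 + 30.2 + 11.1 + 19.4 + 21.8 + 42.3 + 32.8 + 27.6 = 281.1
Divide by 11: 281.1 / 11 = 25.555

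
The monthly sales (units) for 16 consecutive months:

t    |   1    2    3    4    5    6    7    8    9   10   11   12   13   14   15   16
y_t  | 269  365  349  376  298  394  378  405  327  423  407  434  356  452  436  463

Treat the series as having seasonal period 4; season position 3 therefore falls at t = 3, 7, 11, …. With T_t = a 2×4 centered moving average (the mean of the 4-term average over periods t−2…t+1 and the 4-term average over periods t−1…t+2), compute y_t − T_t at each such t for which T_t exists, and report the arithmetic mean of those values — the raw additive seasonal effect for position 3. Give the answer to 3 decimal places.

5.625

Season position 3 occurs at t = 3, 7, 11 (where T_t is defined).
t=3: T_3 = 343.37500; y_3 − T_3 = 349 − 343.37500 = 5.62500
t=7: T_7 = 372.37500; y_7 − T_7 = 378 − 372.37500 = 5.62500
t=11: T_11 = 401.37500; y_11 − T_11 = 407 − 401.37500 = 5.62500
Mean deviation: (5.62500 + 5.62500 + 5.62500) / 3 = 5.625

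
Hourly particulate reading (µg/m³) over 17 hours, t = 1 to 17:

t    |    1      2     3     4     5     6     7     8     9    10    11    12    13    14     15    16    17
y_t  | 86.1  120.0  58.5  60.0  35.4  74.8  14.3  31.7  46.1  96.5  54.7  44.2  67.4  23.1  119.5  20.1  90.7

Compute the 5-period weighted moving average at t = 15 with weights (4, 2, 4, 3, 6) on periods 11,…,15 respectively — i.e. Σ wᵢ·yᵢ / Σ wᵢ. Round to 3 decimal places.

Weighted sum: 4·54.7 + 2·44.2 + 4·67.4 + 3·23.1 + 6·119.5 = 218.8 + 88.4 + 269.6 + 69.3 + 717.0 = 1363.1
Weight total: 4 + 2 + 4 + 3 + 6 = 19
WMA = 1363.1 / 19 = 71.742

71.742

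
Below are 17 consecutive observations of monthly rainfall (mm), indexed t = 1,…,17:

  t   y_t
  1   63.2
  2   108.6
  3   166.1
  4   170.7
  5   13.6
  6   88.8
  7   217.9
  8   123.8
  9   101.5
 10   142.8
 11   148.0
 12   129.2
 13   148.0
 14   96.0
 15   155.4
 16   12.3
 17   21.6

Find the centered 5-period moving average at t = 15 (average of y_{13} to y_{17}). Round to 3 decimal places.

Sum of periods 13–17: 148.0 + 96.0 + 155.4 + 12.3 + 21.6 = 433.3
Divide by 5: 433.3 / 5 = 86.660

86.660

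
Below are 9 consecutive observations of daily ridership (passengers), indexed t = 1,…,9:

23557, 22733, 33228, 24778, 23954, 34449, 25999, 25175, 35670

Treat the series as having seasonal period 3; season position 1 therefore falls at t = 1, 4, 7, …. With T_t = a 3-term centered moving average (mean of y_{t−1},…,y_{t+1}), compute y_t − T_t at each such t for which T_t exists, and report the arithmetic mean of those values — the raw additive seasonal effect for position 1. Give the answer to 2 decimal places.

Season position 1 occurs at t = 4, 7 (where T_t is defined).
t=4: T_4 = 27320.0000; y_4 − T_4 = 24778 − 27320.0000 = -2542.0000
t=7: T_7 = 28541.0000; y_7 − T_7 = 25999 − 28541.0000 = -2542.0000
Mean deviation: (-2542.0000 + -2542.0000) / 2 = -2542.00

-2542.00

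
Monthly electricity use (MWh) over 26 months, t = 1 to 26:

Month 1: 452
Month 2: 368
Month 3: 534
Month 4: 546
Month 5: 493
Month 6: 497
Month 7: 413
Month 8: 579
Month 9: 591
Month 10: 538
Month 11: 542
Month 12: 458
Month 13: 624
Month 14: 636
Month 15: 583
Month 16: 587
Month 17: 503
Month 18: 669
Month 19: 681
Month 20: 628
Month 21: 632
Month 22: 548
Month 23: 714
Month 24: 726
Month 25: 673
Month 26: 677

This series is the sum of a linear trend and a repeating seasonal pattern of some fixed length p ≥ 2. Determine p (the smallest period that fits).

5

First differences y_{t+1} − y_t: -84, 166, 12, -53, 4, -84, 166, 12, -53, 4, -84, 166, …
The difference pattern repeats every 5 terms and not for any smaller step, so p = 5.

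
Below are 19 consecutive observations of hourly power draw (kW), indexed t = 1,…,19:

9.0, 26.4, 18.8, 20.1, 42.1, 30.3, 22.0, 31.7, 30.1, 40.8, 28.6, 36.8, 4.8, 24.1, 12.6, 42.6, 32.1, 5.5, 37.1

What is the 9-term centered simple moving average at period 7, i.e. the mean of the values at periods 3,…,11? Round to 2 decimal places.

Sum of periods 3–11: 18.8 + 20.1 + 42.1 + 30.3 + 22.0 + 31.7 + 30.1 + 40.8 + 28.6 = 264.5
Divide by 9: 264.5 / 9 = 29.39

29.39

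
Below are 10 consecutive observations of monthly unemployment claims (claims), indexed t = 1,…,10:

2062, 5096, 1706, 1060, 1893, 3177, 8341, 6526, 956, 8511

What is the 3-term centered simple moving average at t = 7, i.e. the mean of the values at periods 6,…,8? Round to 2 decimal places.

Sum of periods 6–8: 3177 + 8341 + 6526 = 18044
Divide by 3: 18044 / 3 = 6014.67

6014.67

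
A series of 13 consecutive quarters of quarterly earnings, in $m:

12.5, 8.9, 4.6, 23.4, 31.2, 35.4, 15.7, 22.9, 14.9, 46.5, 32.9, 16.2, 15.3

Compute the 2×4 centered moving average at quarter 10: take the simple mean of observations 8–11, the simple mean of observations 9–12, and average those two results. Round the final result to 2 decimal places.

Sum over 8–11: 22.9 + 14.9 + 46.5 + 32.9 = 117.2
Sum over 9–12: 14.9 + 46.5 + 32.9 + 16.2 = 110.5
CMA at t=10 = (117.2 + 110.5) / (2·4) = 227.7 / 8 = 28.46

28.46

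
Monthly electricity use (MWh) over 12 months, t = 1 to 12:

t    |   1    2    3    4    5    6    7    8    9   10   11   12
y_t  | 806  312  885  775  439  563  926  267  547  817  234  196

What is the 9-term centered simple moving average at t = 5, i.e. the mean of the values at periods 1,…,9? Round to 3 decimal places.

Sum of periods 1–9: 806 + 312 + 885 + 775 + 439 + 563 + 926 + 267 + 547 = 5520
Divide by 9: 5520 / 9 = 613.333

613.333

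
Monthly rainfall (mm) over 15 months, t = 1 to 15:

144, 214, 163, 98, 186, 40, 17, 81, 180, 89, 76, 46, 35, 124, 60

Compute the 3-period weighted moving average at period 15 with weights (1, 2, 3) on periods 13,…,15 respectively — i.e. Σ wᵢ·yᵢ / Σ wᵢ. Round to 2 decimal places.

77.17

Weighted sum: 1·35 + 2·124 + 3·60 = 35 + 248 + 180 = 463
Weight total: 1 + 2 + 3 = 6
WMA = 463 / 6 = 77.17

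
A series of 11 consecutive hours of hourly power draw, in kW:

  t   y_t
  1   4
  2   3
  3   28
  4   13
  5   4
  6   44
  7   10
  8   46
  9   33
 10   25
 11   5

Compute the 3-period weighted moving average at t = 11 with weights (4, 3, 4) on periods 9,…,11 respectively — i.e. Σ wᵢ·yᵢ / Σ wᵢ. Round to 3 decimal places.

Weighted sum: 4·33 + 3·25 + 4·5 = 132 + 75 + 20 = 227
Weight total: 4 + 3 + 4 = 11
WMA = 227 / 11 = 20.636

20.636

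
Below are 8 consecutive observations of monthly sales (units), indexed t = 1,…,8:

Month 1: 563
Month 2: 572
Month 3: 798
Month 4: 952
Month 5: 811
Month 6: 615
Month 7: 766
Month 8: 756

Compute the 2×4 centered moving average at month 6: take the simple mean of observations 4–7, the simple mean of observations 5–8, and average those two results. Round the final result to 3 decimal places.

761.500

Sum over 4–7: 952 + 811 + 615 + 766 = 3144
Sum over 5–8: 811 + 615 + 766 + 756 = 2948
CMA at t=6 = (3144 + 2948) / (2·4) = 6092 / 8 = 761.500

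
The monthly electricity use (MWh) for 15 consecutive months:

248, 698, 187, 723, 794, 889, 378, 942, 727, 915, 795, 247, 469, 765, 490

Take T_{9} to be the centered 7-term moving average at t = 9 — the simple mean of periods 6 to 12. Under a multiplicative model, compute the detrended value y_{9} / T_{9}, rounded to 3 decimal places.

1.040

Trend T_9 = (889 + 378 + 942 + 727 + 915 + 795 + 247) / 7 = 4893/7 = 699.00000
Ratio to trend: 727 / 699.00000 = 1.040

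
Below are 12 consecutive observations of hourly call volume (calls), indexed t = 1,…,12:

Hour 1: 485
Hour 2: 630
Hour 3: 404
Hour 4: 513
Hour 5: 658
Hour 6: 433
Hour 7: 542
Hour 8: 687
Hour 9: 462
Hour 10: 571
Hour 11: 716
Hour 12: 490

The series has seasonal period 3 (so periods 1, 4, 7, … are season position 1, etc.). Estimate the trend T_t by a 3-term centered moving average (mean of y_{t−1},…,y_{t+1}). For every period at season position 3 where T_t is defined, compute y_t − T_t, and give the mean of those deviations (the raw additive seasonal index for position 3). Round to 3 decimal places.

Season position 3 occurs at t = 3, 6, 9 (where T_t is defined).
t=3: T_3 = 515.66667; y_3 − T_3 = 404 − 515.66667 = -111.66667
t=6: T_6 = 544.33333; y_6 − T_6 = 433 − 544.33333 = -111.33333
t=9: T_9 = 573.33333; y_9 − T_9 = 462 − 573.33333 = -111.33333
Mean deviation: (-111.66667 + -111.33333 + -111.33333) / 3 = -111.444

-111.444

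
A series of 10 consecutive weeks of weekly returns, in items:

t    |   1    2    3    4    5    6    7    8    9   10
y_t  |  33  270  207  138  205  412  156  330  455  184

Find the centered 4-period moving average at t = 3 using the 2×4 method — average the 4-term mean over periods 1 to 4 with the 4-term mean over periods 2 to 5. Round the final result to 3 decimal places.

183.500

Sum over 1–4: 33 + 270 + 207 + 138 = 648
Sum over 2–5: 270 + 207 + 138 + 205 = 820
CMA at t=3 = (648 + 820) / (2·4) = 1468 / 8 = 183.500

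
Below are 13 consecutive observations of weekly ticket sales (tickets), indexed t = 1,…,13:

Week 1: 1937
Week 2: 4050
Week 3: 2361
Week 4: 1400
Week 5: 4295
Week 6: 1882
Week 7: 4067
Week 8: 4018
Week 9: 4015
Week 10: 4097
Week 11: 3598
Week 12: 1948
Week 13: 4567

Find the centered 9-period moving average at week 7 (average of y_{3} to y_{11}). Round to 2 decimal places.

Sum of periods 3–11: 2361 + 1400 + 4295 + 1882 + 4067 + 4018 + 4015 + 4097 + 3598 = 29733
Divide by 9: 29733 / 9 = 3303.67

3303.67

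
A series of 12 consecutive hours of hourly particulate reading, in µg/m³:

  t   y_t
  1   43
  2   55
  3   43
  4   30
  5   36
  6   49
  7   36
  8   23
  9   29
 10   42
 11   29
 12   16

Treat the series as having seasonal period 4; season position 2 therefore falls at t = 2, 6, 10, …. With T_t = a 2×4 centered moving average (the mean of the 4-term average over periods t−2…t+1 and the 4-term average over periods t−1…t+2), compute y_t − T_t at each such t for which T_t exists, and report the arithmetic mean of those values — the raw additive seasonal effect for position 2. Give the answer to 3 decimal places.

Season position 2 occurs at t = 6, 10 (where T_t is defined).
t=6: T_6 = 36.87500; y_6 − T_6 = 49 − 36.87500 = 12.12500
t=10: T_10 = 29.87500; y_10 − T_10 = 42 − 29.87500 = 12.12500
Mean deviation: (12.12500 + 12.12500) / 2 = 12.125

12.125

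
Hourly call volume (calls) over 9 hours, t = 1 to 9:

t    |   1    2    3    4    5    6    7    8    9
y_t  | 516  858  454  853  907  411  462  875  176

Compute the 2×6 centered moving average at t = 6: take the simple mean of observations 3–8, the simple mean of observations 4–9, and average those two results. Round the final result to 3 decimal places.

637.167

Sum over 3–8: 454 + 853 + 907 + 411 + 462 + 875 = 3962
Sum over 4–9: 853 + 907 + 411 + 462 + 875 + 176 = 3684
CMA at t=6 = (3962 + 3684) / (2·6) = 7646 / 12 = 637.167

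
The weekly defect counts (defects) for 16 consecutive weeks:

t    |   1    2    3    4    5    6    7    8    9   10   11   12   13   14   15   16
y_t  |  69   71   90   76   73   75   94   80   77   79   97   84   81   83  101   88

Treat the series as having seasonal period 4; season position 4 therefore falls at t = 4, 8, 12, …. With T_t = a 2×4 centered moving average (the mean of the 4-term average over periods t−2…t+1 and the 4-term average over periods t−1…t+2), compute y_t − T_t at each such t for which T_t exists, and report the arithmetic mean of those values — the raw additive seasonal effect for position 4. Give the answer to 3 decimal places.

-1.917

Season position 4 occurs at t = 4, 8, 12 (where T_t is defined).
t=4: T_4 = 78.00000; y_4 − T_4 = 76 − 78.00000 = -2.00000
t=8: T_8 = 82.00000; y_8 − T_8 = 80 − 82.00000 = -2.00000
t=12: T_12 = 85.75000; y_12 − T_12 = 84 − 85.75000 = -1.75000
Mean deviation: (-2.00000 + -2.00000 + -1.75000) / 3 = -1.917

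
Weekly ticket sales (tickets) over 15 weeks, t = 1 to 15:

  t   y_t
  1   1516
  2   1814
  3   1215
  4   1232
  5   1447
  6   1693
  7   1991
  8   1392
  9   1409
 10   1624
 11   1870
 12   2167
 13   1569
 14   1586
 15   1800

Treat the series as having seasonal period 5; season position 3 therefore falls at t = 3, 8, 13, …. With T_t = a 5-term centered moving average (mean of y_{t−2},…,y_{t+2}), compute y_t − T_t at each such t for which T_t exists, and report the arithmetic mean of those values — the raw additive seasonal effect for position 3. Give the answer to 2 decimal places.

-229.67

Season position 3 occurs at t = 3, 8, 13 (where T_t is defined).
t=3: T_3 = 1444.8000; y_3 − T_3 = 1215 − 1444.8000 = -229.8000
t=8: T_8 = 1621.8000; y_8 − T_8 = 1392 − 1621.8000 = -229.8000
t=13: T_13 = 1798.4000; y_13 − T_13 = 1569 − 1798.4000 = -229.4000
Mean deviation: (-229.8000 + -229.8000 + -229.4000) / 3 = -229.67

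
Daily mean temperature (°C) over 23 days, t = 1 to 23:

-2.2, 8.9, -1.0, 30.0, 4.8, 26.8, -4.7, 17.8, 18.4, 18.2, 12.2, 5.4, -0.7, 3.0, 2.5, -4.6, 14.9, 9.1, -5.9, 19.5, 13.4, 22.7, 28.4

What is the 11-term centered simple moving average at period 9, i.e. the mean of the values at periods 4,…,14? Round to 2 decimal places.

Sum of periods 4–14: 30.0 + 4.8 + 26.8 + (-4.7) + 17.8 + 18.4 + 18.2 + 12.2 + 5.4 + (-0.7) + 3.0 = 131.2
Divide by 11: 131.2 / 11 = 11.93

11.93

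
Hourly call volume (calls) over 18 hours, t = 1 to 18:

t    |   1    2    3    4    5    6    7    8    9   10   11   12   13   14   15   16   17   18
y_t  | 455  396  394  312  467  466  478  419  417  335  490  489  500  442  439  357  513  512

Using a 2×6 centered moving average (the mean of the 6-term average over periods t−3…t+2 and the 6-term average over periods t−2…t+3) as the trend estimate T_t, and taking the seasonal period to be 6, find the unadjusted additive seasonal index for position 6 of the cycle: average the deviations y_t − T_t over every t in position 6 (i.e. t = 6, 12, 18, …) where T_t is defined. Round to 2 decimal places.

Season position 6 occurs at t = 6, 12 (where T_t is defined).
t=6: T_6 = 424.5833; y_6 − T_6 = 466 − 424.5833 = 41.4167
t=12: T_12 = 447.3333; y_12 − T_12 = 489 − 447.3333 = 41.6667
Mean deviation: (41.4167 + 41.6667) / 2 = 41.54

41.54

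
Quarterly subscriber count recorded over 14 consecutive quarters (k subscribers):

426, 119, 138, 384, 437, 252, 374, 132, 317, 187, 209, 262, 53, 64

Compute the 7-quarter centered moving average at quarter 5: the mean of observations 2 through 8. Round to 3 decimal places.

Sum of periods 2–8: 119 + 138 + 384 + 437 + 252 + 374 + 132 = 1836
Divide by 7: 1836 / 7 = 262.286

262.286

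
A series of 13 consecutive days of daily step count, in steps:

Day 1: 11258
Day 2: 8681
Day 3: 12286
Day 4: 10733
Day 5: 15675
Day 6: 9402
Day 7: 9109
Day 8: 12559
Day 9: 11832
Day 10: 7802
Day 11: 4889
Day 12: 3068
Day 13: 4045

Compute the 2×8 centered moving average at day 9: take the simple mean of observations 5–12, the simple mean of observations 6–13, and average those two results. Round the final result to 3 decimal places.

8565.125

Sum over 5–12: 15675 + 9402 + 9109 + 12559 + 11832 + 7802 + 4889 + 3068 = 74336
Sum over 6–13: 9402 + 9109 + 12559 + 11832 + 7802 + 4889 + 3068 + 4045 = 62706
CMA at t=9 = (74336 + 62706) / (2·8) = 137042 / 16 = 8565.125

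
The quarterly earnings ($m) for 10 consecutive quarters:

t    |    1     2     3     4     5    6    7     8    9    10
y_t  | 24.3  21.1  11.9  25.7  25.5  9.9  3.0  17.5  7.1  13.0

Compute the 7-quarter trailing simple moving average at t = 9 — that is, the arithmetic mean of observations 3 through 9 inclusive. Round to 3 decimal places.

Sum of periods 3–9: 11.9 + 25.7 + 25.5 + 9.9 + 3.0 + 17.5 + 7.1 = 100.6
Divide by 7: 100.6 / 7 = 14.371

14.371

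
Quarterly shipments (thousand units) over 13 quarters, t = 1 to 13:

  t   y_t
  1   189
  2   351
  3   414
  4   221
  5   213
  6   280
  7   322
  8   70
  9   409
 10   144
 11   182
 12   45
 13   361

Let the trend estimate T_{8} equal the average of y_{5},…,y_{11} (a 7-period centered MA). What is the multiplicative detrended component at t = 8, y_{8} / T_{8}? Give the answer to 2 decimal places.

0.30

Trend T_8 = (213 + 280 + 322 + 70 + 409 + 144 + 182) / 7 = 1620/7 = 231.4286
Ratio to trend: 70 / 231.4286 = 0.30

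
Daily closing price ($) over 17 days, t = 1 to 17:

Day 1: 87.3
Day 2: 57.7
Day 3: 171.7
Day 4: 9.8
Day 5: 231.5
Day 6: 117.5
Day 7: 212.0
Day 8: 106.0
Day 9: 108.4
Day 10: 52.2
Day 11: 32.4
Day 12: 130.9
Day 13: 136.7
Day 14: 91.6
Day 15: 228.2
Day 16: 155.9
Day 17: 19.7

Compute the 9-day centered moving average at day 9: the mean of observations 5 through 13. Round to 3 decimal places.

Sum of periods 5–13: 231.5 + 117.5 + 212.0 + 106.0 + 108.4 + 52.2 + 32.4 + 130.9 + 136.7 = 1127.6
Divide by 9: 1127.6 / 9 = 125.289

125.289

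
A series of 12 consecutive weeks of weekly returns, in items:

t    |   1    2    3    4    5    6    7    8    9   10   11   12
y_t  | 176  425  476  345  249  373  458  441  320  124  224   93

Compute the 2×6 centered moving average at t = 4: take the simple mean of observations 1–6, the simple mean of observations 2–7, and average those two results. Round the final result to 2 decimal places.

Sum over 1–6: 176 + 425 + 476 + 345 + 249 + 373 = 2044
Sum over 2–7: 425 + 476 + 345 + 249 + 373 + 458 = 2326
CMA at t=4 = (2044 + 2326) / (2·6) = 4370 / 12 = 364.17

364.17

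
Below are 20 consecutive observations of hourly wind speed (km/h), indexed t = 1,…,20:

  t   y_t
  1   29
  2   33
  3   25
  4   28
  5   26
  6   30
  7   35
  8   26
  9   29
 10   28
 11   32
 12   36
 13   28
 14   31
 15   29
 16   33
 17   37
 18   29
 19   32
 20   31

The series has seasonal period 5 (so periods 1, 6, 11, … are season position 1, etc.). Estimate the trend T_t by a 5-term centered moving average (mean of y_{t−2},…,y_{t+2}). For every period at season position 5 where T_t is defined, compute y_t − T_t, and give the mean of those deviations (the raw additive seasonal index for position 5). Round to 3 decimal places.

Season position 5 occurs at t = 5, 10, 15 (where T_t is defined).
t=5: T_5 = 28.80000; y_5 − T_5 = 26 − 28.80000 = -2.80000
t=10: T_10 = 30.20000; y_10 − T_10 = 28 − 30.20000 = -2.20000
t=15: T_15 = 31.60000; y_15 − T_15 = 29 − 31.60000 = -2.60000
Mean deviation: (-2.80000 + -2.20000 + -2.60000) / 3 = -2.533

-2.533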